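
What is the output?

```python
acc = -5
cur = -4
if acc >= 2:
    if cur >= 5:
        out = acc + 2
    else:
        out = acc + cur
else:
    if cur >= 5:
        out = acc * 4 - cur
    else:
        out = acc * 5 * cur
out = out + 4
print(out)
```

acc=-5, cur=-4
acc >= 2 is False; cur >= 5 is False
→ out = acc * 5 * cur = 100
out = 100+4 = 104

104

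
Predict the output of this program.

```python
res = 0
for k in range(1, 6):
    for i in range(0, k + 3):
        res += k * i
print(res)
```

k=1,i=0: res = 0+0 = 0
k=1,i=1: res = 0+1 = 1
k=1,i=2: res = 1+2 = 3
k=1,i=3: res = 3+3 = 6
k=2,i=0: res = 6+0 = 6
k=2,i=1: res = 6+2 = 8
k=2,i=2: res = 8+4 = 12
k=2,i=3: res = 12+6 = 18
k=2,i=4: res = 18+8 = 26
k=3,i=0: res = 26+0 = 26
k=3,i=1: res = 26+3 = 29
k=3,i=2: res = 29+6 = 35
k=3,i=3: res = 35+9 = 44
k=3,i=4: res = 44+12 = 56
k=3,i=5: res = 56+15 = 71
k=4,i=0: res = 71+0 = 71
k=4,i=1: res = 71+4 = 75
k=4,i=2: res = 75+8 = 83
k=4,i=3: res = 83+12 = 95
k=4,i=4: res = 95+16 = 111
k=4,i=5: res = 111+20 = 131
k=4,i=6: res = 131+24 = 155
k=5,i=0: res = 155+0 = 155
k=5,i=1: res = 155+5 = 160
k=5,i=2: res = 160+10 = 170
k=5,i=3: res = 170+15 = 185
k=5,i=4: res = 185+20 = 205
k=5,i=5: res = 205+25 = 230
k=5,i=6: res = 230+30 = 260
k=5,i=7: res = 260+35 = 295

295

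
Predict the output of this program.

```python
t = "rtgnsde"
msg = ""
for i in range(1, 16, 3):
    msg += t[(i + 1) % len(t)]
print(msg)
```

i=1: add t[2]='g' → 'g'
i=4: add t[5]='d' → 'gd'
i=7: add t[1]='t' → 'gdt'
i=10: add t[4]='s' → 'gdts'
i=13: add t[0]='r' → 'gdtsr'

gdtsr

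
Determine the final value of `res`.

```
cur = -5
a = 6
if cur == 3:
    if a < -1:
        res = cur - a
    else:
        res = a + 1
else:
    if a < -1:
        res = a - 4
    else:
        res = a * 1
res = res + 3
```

9

cur=-5, a=6
cur == 3 is False; a < -1 is False
→ res = a * 1 = 6
res = 6+3 = 9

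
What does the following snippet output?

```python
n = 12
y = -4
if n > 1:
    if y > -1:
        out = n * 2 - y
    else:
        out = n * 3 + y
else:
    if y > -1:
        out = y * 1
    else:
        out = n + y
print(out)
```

32

n=12, y=-4
n > 1 is True; y > -1 is False
→ out = n * 3 + y = 32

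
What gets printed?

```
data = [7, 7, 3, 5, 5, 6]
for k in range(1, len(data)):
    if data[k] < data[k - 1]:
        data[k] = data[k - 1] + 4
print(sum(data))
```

k=1: 7>=7, unchanged → [7, 7, 3, 5, 5, 6]
k=2: 3<7, data[2] = 7+4 = 11 → [7, 7, 11, 5, 5, 6]
k=3: 5<11, data[3] = 11+4 = 15 → [7, 7, 11, 15, 5, 6]
k=4: 5<15, data[4] = 15+4 = 19 → [7, 7, 11, 15, 19, 6]
k=5: 6<19, data[5] = 19+4 = 23 → [7, 7, 11, 15, 19, 23]
sum = 82

82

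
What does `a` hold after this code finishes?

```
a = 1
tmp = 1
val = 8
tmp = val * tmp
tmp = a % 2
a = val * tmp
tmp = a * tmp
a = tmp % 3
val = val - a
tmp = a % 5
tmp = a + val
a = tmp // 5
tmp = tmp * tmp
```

1

tmp = 8*1 = 8
tmp = 1%2 = 1
a = 8*1 = 8
tmp = 8*1 = 8
a = 8%3 = 2
val = 8-2 = 6
tmp = 2%5 = 2
tmp = 2+6 = 8
a = 8//5 = 1
tmp = 8*8 = 64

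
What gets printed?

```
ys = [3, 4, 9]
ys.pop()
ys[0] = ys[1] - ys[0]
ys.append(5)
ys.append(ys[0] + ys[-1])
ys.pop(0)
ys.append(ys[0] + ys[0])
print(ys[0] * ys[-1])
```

pop() removes 9 → [3, 4]
ys[0] = ys[1]-ys[0] = 4-3 = 1 → [1, 4]
append 5 → [1, 4, 5]
append ys[0]+ys[-1] = 1+5 = 6 → [1, 4, 5, 6]
pop(0) removes 1 → [4, 5, 6]
append ys[0]+ys[0] = 4+4 = 8 → [4, 5, 6, 8]
ys[0]*ys[-1] = 4*8 = 32

32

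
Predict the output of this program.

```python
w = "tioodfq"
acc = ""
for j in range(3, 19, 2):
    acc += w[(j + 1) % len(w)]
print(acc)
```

j=3: add w[4]='d' → 'd'
j=5: add w[6]='q' → 'dq'
j=7: add w[1]='i' → 'dqi'
j=9: add w[3]='o' → 'dqio'
j=11: add w[5]='f' → 'dqiof'
j=13: add w[0]='t' → 'dqioft'
j=15: add w[2]='o' → 'dqiofto'
j=17: add w[4]='d' → 'dqioftod'

dqioftod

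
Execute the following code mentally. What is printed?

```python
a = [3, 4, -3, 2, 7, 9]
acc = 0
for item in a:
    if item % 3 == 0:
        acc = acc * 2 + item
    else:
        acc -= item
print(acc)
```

item=3: %3==0, acc = 0*2+3 = 3
item=4: not %3==0, acc = 3-4 = -1
item=-3: %3==0, acc = (-1)*2+(-3) = -5
item=2: not %3==0, acc = (-5)-2 = -7
item=7: not %3==0, acc = (-7)-7 = -14
item=9: %3==0, acc = (-14)*2+9 = -19

-19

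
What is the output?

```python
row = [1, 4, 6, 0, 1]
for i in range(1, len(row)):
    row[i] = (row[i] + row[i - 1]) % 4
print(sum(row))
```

i=1: row[1] = (4+1)%4 = 1 → [1, 1, 6, 0, 1]
i=2: row[2] = (6+1)%4 = 3 → [1, 1, 3, 0, 1]
i=3: row[3] = (0+3)%4 = 3 → [1, 1, 3, 3, 1]
i=4: row[4] = (1+3)%4 = 0 → [1, 1, 3, 3, 0]
sum = 8

8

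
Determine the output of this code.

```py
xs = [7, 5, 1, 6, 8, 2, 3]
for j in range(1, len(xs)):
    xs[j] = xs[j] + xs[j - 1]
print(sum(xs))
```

j=1: xs[1] = 5+7 = 12 → [7, 12, 1, 6, 8, 2, 3]
j=2: xs[2] = 1+12 = 13 → [7, 12, 13, 6, 8, 2, 3]
j=3: xs[3] = 6+13 = 19 → [7, 12, 13, 19, 8, 2, 3]
j=4: xs[4] = 8+19 = 27 → [7, 12, 13, 19, 27, 2, 3]
j=5: xs[5] = 2+27 = 29 → [7, 12, 13, 19, 27, 29, 3]
j=6: xs[6] = 3+29 = 32 → [7, 12, 13, 19, 27, 29, 32]
sum = 139

139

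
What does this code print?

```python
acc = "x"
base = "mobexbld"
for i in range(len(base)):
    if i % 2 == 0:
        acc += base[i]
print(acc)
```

i=0: add 'm' → 'xm'
i=1: skip
i=2: add 'b' → 'xmb'
i=3: skip
i=4: add 'x' → 'xmbx'
i=5: skip
i=6: add 'l' → 'xmbxl'
i=7: skip

xmbxl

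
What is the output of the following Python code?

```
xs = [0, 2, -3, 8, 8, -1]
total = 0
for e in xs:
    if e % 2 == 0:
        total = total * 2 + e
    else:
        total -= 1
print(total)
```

e=0: even, total = 0*2+0 = 0
e=2: even, total = 0*2+2 = 2
e=-3: not even, total = 2-1 = 1
e=8: even, total = 1*2+8 = 10
e=8: even, total = 10*2+8 = 28
e=-1: not even, total = 28-1 = 27

27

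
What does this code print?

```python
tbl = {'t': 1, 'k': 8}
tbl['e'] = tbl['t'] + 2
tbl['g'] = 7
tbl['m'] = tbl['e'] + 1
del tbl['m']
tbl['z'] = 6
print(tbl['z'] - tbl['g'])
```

-1

tbl['e'] = tbl['t']+2 = 3 → {'t': 1, 'k': 8, 'e': 3}
tbl['g'] = 7 → {'t': 1, 'k': 8, 'e': 3, 'g': 7}
tbl['m'] = tbl['e']+1 = 4 → {'t': 1, 'k': 8, 'e': 3, 'g': 7, 'm': 4}
del 'm' → {'t': 1, 'k': 8, 'e': 3, 'g': 7}
tbl['z'] = 6 → {'t': 1, 'k': 8, 'e': 3, 'g': 7, 'z': 6}
tbl['z']-tbl['g'] = 6-7 = -1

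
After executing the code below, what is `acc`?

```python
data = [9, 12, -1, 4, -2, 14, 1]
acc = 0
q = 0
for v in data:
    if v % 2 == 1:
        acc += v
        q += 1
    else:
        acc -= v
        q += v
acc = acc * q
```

v=9: odd, acc = 0+9 = 9; q=1
v=12: not odd, acc = 9-12 = -3; q=13
v=-1: odd, acc = (-3)+(-1) = -4; q=14
v=4: not odd, acc = (-4)-4 = -8; q=18
v=-2: not odd, acc = (-8)-(-2) = -6; q=16
v=14: not odd, acc = (-6)-14 = -20; q=30
v=1: odd, acc = (-20)+1 = -19; q=31
acc*q = (-19)*31 = -589

-589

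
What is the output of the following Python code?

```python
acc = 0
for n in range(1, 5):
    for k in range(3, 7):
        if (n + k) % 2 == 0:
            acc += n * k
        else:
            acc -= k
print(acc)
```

56

n=1,k=3: even sum, acc = 0+3 = 3
n=1,k=4: odd sum, acc = 3-4 = -1
n=1,k=5: even sum, acc = (-1)+5 = 4
n=1,k=6: odd sum, acc = 4-6 = -2
n=2,k=3: odd sum, acc = (-2)-3 = -5
n=2,k=4: even sum, acc = (-5)+8 = 3
n=2,k=5: odd sum, acc = 3-5 = -2
n=2,k=6: even sum, acc = (-2)+12 = 10
n=3,k=3: even sum, acc = 10+9 = 19
n=3,k=4: odd sum, acc = 19-4 = 15
n=3,k=5: even sum, acc = 15+15 = 30
n=3,k=6: odd sum, acc = 30-6 = 24
n=4,k=3: odd sum, acc = 24-3 = 21
n=4,k=4: even sum, acc = 21+16 = 37
n=4,k=5: odd sum, acc = 37-5 = 32
n=4,k=6: even sum, acc = 32+24 = 56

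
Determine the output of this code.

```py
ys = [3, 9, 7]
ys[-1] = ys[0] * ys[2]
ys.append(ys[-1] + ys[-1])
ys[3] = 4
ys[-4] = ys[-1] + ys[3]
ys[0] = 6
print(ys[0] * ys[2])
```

ys[-1] = ys[0]*ys[2] = 3*7 = 21 → [3, 9, 21]
append ys[-1]+ys[-1] = 21+21 = 42 → [3, 9, 21, 42]
ys[3] = 4 → [3, 9, 21, 4]
ys[-4] = ys[-1]+ys[3] = 4+4 = 8 → [8, 9, 21, 4]
ys[0] = 6 → [6, 9, 21, 4]
ys[0]*ys[2] = 6*21 = 126

126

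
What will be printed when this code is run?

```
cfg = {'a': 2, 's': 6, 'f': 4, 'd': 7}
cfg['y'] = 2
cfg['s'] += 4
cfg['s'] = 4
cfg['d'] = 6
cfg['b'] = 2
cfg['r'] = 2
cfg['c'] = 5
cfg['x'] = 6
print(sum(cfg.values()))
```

33

cfg['y'] = 2 → {'a': 2, 's': 6, 'f': 4, 'd': 7, 'y': 2}
cfg['s'] = 6+4 = 10 → {'a': 2, 's': 10, 'f': 4, 'd': 7, 'y': 2}
cfg['s'] = 4 → {'a': 2, 's': 4, 'f': 4, 'd': 7, 'y': 2}
cfg['d'] = 6 → {'a': 2, 's': 4, 'f': 4, 'd': 6, 'y': 2}
cfg['b'] = 2 → {'a': 2, 's': 4, 'f': 4, 'd': 6, 'y': 2, 'b': 2}
cfg['r'] = 2 → {'a': 2, 's': 4, 'f': 4, 'd': 6, 'y': 2, 'b': 2, 'r': 2}
cfg['c'] = 5 → {'a': 2, 's': 4, 'f': 4, 'd': 6, 'y': 2, 'b': 2, 'r': 2, 'c': 5}
cfg['x'] = 6 → {'a': 2, 's': 4, 'f': 4, 'd': 6, 'y': 2, 'b': 2, 'r': 2, 'c': 5, 'x': 6}
sum of values = 33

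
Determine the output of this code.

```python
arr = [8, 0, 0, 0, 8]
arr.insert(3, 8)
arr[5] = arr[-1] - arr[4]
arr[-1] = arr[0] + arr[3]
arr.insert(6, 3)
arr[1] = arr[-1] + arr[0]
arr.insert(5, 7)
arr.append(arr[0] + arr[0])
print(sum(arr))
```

69

insert 8 at 3 → [8, 0, 0, 8, 0, 8]
arr[5] = arr[-1]-arr[4] = 8-0 = 8 → [8, 0, 0, 8, 0, 8]
arr[-1] = arr[0]+arr[3] = 8+8 = 16 → [8, 0, 0, 8, 0, 16]
insert 3 at 6 → [8, 0, 0, 8, 0, 16, 3]
arr[1] = arr[-1]+arr[0] = 3+8 = 11 → [8, 11, 0, 8, 0, 16, 3]
insert 7 at 5 → [8, 11, 0, 8, 0, 7, 16, 3]
append arr[0]+arr[0] = 8+8 = 16 → [8, 11, 0, 8, 0, 7, 16, 3, 16]
sum = 69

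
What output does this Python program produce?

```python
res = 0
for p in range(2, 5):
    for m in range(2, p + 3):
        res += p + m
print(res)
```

81

p=2,m=2: res = 0+4 = 4
p=2,m=3: res = 4+5 = 9
p=2,m=4: res = 9+6 = 15
p=3,m=2: res = 15+5 = 20
p=3,m=3: res = 20+6 = 26
p=3,m=4: res = 26+7 = 33
p=3,m=5: res = 33+8 = 41
p=4,m=2: res = 41+6 = 47
p=4,m=3: res = 47+7 = 54
p=4,m=4: res = 54+8 = 62
p=4,m=5: res = 62+9 = 71
p=4,m=6: res = 71+10 = 81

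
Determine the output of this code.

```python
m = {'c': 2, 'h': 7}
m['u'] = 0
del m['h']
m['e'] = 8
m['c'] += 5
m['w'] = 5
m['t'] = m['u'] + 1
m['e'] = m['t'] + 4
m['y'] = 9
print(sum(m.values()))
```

27

m['u'] = 0 → {'c': 2, 'h': 7, 'u': 0}
del 'h' → {'c': 2, 'u': 0}
m['e'] = 8 → {'c': 2, 'u': 0, 'e': 8}
m['c'] = 2+5 = 7 → {'c': 7, 'u': 0, 'e': 8}
m['w'] = 5 → {'c': 7, 'u': 0, 'e': 8, 'w': 5}
m['t'] = m['u']+1 = 1 → {'c': 7, 'u': 0, 'e': 8, 'w': 5, 't': 1}
m['e'] = m['t']+4 = 5 → {'c': 7, 'u': 0, 'e': 5, 'w': 5, 't': 1}
m['y'] = 9 → {'c': 7, 'u': 0, 'e': 5, 'w': 5, 't': 1, 'y': 9}
sum of values = 27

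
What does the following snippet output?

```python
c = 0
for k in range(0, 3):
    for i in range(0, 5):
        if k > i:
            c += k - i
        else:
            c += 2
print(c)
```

k=0,i=0: not 0>0, c = 0+2 = 2
k=0,i=1: not 0>1, c = 2+2 = 4
k=0,i=2: not 0>2, c = 4+2 = 6
k=0,i=3: not 0>3, c = 6+2 = 8
k=0,i=4: not 0>4, c = 8+2 = 10
k=1,i=0: 1>0, c = 10+1 = 11
k=1,i=1: not 1>1, c = 11+2 = 13
k=1,i=2: not 1>2, c = 13+2 = 15
k=1,i=3: not 1>3, c = 15+2 = 17
k=1,i=4: not 1>4, c = 17+2 = 19
k=2,i=0: 2>0, c = 19+2 = 21
k=2,i=1: 2>1, c = 21+1 = 22
k=2,i=2: not 2>2, c = 22+2 = 24
k=2,i=3: not 2>3, c = 24+2 = 26
k=2,i=4: not 2>4, c = 26+2 = 28

28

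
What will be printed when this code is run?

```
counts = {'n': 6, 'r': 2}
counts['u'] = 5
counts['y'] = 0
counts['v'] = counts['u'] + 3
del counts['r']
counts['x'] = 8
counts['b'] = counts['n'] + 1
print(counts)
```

counts['u'] = 5 → {'n': 6, 'r': 2, 'u': 5}
counts['y'] = 0 → {'n': 6, 'r': 2, 'u': 5, 'y': 0}
counts['v'] = counts['u']+3 = 8 → {'n': 6, 'r': 2, 'u': 5, 'y': 0, 'v': 8}
del 'r' → {'n': 6, 'u': 5, 'y': 0, 'v': 8}
counts['x'] = 8 → {'n': 6, 'u': 5, 'y': 0, 'v': 8, 'x': 8}
counts['b'] = counts['n']+1 = 7 → {'n': 6, 'u': 5, 'y': 0, 'v': 8, 'x': 8, 'b': 7}

{'n': 6, 'u': 5, 'y': 0, 'v': 8, 'x': 8, 'b': 7}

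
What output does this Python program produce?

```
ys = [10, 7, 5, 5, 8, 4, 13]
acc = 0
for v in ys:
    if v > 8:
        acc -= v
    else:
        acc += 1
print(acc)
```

v=10: >8, acc = 0-10 = -10
v=7: not >8, acc = (-10)+1 = -9
v=5: not >8, acc = (-9)+1 = -8
v=5: not >8, acc = (-8)+1 = -7
v=8: not >8, acc = (-7)+1 = -6
v=4: not >8, acc = (-6)+1 = -5
v=13: >8, acc = (-5)-13 = -18

-18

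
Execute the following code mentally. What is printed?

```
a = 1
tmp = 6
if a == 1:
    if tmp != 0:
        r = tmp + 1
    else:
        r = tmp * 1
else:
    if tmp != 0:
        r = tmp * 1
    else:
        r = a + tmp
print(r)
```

7

a=1, tmp=6
a == 1 is True; tmp != 0 is True
→ r = tmp + 1 = 7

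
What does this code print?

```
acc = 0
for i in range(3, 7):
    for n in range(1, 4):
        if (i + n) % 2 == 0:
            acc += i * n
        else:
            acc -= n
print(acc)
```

i=3,n=1: even sum, acc = 0+3 = 3
i=3,n=2: odd sum, acc = 3-2 = 1
i=3,n=3: even sum, acc = 1+9 = 10
i=4,n=1: odd sum, acc = 10-1 = 9
i=4,n=2: even sum, acc = 9+8 = 17
i=4,n=3: odd sum, acc = 17-3 = 14
i=5,n=1: even sum, acc = 14+5 = 19
i=5,n=2: odd sum, acc = 19-2 = 17
i=5,n=3: even sum, acc = 17+15 = 32
i=6,n=1: odd sum, acc = 32-1 = 31
i=6,n=2: even sum, acc = 31+12 = 43
i=6,n=3: odd sum, acc = 43-3 = 40

40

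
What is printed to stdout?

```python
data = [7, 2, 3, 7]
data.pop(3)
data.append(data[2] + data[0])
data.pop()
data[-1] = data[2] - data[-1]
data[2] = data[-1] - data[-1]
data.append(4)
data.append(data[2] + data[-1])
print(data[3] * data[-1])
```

16

pop(3) removes 7 → [7, 2, 3]
append data[2]+data[0] = 3+7 = 10 → [7, 2, 3, 10]
pop() removes 10 → [7, 2, 3]
data[-1] = data[2]-data[-1] = 3-3 = 0 → [7, 2, 0]
data[2] = data[-1]-data[-1] = 0-0 = 0 → [7, 2, 0]
append 4 → [7, 2, 0, 4]
append data[2]+data[-1] = 0+4 = 4 → [7, 2, 0, 4, 4]
data[3]*data[-1] = 4*4 = 16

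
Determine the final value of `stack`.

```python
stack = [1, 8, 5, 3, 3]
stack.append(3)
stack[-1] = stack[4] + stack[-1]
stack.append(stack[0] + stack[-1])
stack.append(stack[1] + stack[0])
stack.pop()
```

[1, 8, 5, 3, 3, 6, 7]

append 3 → [1, 8, 5, 3, 3, 3]
stack[-1] = stack[4]+stack[-1] = 3+3 = 6 → [1, 8, 5, 3, 3, 6]
append stack[0]+stack[-1] = 1+6 = 7 → [1, 8, 5, 3, 3, 6, 7]
append stack[1]+stack[0] = 8+1 = 9 → [1, 8, 5, 3, 3, 6, 7, 9]
pop() removes 9 → [1, 8, 5, 3, 3, 6, 7]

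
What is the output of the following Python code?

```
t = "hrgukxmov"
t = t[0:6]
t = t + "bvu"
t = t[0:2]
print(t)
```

hr

slice [0:6] → 'hrgukx'
+ 'bvu' → 'hrgukxbvu'
slice [0:2] → 'hr'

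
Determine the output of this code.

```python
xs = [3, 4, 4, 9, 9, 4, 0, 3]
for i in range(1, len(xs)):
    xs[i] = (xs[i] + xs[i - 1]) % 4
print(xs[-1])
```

i=1: xs[1] = (4+3)%4 = 3 → [3, 3, 4, 9, 9, 4, 0, 3]
i=2: xs[2] = (4+3)%4 = 3 → [3, 3, 3, 9, 9, 4, 0, 3]
i=3: xs[3] = (9+3)%4 = 0 → [3, 3, 3, 0, 9, 4, 0, 3]
i=4: xs[4] = (9+0)%4 = 1 → [3, 3, 3, 0, 1, 4, 0, 3]
i=5: xs[5] = (4+1)%4 = 1 → [3, 3, 3, 0, 1, 1, 0, 3]
i=6: xs[6] = (0+1)%4 = 1 → [3, 3, 3, 0, 1, 1, 1, 3]
i=7: xs[7] = (3+1)%4 = 0 → [3, 3, 3, 0, 1, 1, 1, 0]

0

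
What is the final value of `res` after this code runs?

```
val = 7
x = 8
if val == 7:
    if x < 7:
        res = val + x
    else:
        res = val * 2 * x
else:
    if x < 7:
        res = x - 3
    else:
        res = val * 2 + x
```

112

val=7, x=8
val == 7 is True; x < 7 is False
→ res = val * 2 * x = 112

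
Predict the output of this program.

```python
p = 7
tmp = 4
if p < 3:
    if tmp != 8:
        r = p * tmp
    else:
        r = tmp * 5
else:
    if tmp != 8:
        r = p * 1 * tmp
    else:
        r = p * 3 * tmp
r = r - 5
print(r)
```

p=7, tmp=4
p < 3 is False; tmp != 8 is True
→ r = p * 1 * tmp = 28
r = 28-5 = 23

23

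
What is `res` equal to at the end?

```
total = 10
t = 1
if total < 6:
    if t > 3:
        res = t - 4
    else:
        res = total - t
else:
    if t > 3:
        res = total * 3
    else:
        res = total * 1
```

10

total=10, t=1
total < 6 is False; t > 3 is False
→ res = total * 1 = 10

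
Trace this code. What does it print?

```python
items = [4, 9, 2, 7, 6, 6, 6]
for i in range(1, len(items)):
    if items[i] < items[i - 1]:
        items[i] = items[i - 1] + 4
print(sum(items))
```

118

i=1: 9>=4, unchanged → [4, 9, 2, 7, 6, 6, 6]
i=2: 2<9, items[2] = 9+4 = 13 → [4, 9, 13, 7, 6, 6, 6]
i=3: 7<13, items[3] = 13+4 = 17 → [4, 9, 13, 17, 6, 6, 6]
i=4: 6<17, items[4] = 17+4 = 21 → [4, 9, 13, 17, 21, 6, 6]
i=5: 6<21, items[5] = 21+4 = 25 → [4, 9, 13, 17, 21, 25, 6]
i=6: 6<25, items[6] = 25+4 = 29 → [4, 9, 13, 17, 21, 25, 29]
sum = 118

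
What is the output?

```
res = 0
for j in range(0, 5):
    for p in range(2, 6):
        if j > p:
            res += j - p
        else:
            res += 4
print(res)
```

j=0,p=2: not 0>2, res = 0+4 = 4
j=0,p=3: not 0>3, res = 4+4 = 8
j=0,p=4: not 0>4, res = 8+4 = 12
j=0,p=5: not 0>5, res = 12+4 = 16
j=1,p=2: not 1>2, res = 16+4 = 20
j=1,p=3: not 1>3, res = 20+4 = 24
j=1,p=4: not 1>4, res = 24+4 = 28
j=1,p=5: not 1>5, res = 28+4 = 32
j=2,p=2: not 2>2, res = 32+4 = 36
j=2,p=3: not 2>3, res = 36+4 = 40
j=2,p=4: not 2>4, res = 40+4 = 44
j=2,p=5: not 2>5, res = 44+4 = 48
j=3,p=2: 3>2, res = 48+1 = 49
j=3,p=3: not 3>3, res = 49+4 = 53
j=3,p=4: not 3>4, res = 53+4 = 57
j=3,p=5: not 3>5, res = 57+4 = 61
j=4,p=2: 4>2, res = 61+2 = 63
j=4,p=3: 4>3, res = 63+1 = 64
j=4,p=4: not 4>4, res = 64+4 = 68
j=4,p=5: not 4>5, res = 68+4 = 72

72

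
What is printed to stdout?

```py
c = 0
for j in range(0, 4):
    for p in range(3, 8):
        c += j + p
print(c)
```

j=0,p=3: c = 0+3 = 3
j=0,p=4: c = 3+4 = 7
j=0,p=5: c = 7+5 = 12
j=0,p=6: c = 12+6 = 18
j=0,p=7: c = 18+7 = 25
j=1,p=3: c = 25+4 = 29
j=1,p=4: c = 29+5 = 34
j=1,p=5: c = 34+6 = 40
j=1,p=6: c = 40+7 = 47
j=1,p=7: c = 47+8 = 55
j=2,p=3: c = 55+5 = 60
j=2,p=4: c = 60+6 = 66
j=2,p=5: c = 66+7 = 73
j=2,p=6: c = 73+8 = 81
j=2,p=7: c = 81+9 = 90
j=3,p=3: c = 90+6 = 96
j=3,p=4: c = 96+7 = 103
j=3,p=5: c = 103+8 = 111
j=3,p=6: c = 111+9 = 120
j=3,p=7: c = 120+10 = 130

130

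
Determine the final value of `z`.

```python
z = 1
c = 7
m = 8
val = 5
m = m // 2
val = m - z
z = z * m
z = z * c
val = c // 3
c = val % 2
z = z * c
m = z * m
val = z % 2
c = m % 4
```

m = 8//2 = 4
val = 4-1 = 3
z = 1*4 = 4
z = 4*7 = 28
val = 7//3 = 2
c = 2%2 = 0
z = 28*0 = 0
m = 0*4 = 0
val = 0%2 = 0
c = 0%4 = 0

0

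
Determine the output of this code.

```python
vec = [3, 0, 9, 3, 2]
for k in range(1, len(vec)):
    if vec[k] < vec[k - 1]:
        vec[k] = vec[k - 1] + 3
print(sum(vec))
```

45

k=1: 0<3, vec[1] = 3+3 = 6 → [3, 6, 9, 3, 2]
k=2: 9>=6, unchanged → [3, 6, 9, 3, 2]
k=3: 3<9, vec[3] = 9+3 = 12 → [3, 6, 9, 12, 2]
k=4: 2<12, vec[4] = 12+3 = 15 → [3, 6, 9, 12, 15]
sum = 45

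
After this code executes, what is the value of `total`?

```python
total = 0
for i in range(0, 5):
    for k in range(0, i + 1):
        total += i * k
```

65

i=0,k=0: total = 0+0 = 0
i=1,k=0: total = 0+0 = 0
i=1,k=1: total = 0+1 = 1
i=2,k=0: total = 1+0 = 1
i=2,k=1: total = 1+2 = 3
i=2,k=2: total = 3+4 = 7
i=3,k=0: total = 7+0 = 7
i=3,k=1: total = 7+3 = 10
i=3,k=2: total = 10+6 = 16
i=3,k=3: total = 16+9 = 25
i=4,k=0: total = 25+0 = 25
i=4,k=1: total = 25+4 = 29
i=4,k=2: total = 29+8 = 37
i=4,k=3: total = 37+12 = 49
i=4,k=4: total = 49+16 = 65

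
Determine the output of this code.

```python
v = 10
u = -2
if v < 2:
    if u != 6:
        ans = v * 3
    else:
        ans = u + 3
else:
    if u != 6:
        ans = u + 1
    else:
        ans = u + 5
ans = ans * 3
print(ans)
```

-3

v=10, u=-2
v < 2 is False; u != 6 is True
→ ans = u + 1 = -1
ans = (-1)*3 = -3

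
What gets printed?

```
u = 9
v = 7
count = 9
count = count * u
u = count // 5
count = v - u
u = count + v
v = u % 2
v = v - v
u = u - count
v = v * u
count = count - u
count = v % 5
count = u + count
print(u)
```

count = 9*9 = 81
u = 81//5 = 16
count = 7-16 = -9
u = (-9)+7 = -2
v = (-2)%2 = 0
v = 0-0 = 0
u = (-2)-(-9) = 7
v = 0*7 = 0
count = (-9)-7 = -16
count = 0%5 = 0
count = 7+0 = 7

7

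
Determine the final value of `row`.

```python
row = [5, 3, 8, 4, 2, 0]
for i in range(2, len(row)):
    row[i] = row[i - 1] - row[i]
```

[5, 3, -5, -9, -11, -11]

i=2: row[2] = 3-8 = -5 → [5, 3, -5, 4, 2, 0]
i=3: row[3] = (-5)-4 = -9 → [5, 3, -5, -9, 2, 0]
i=4: row[4] = (-9)-2 = -11 → [5, 3, -5, -9, -11, 0]
i=5: row[5] = (-11)-0 = -11 → [5, 3, -5, -9, -11, -11]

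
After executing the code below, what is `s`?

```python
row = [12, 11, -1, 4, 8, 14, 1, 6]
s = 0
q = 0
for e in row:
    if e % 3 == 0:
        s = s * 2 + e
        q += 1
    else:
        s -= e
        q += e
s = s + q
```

e=12: %3==0, s = 0*2+12 = 12; q=1
e=11: not %3==0, s = 12-11 = 1; q=12
e=-1: not %3==0, s = 1-(-1) = 2; q=11
e=4: not %3==0, s = 2-4 = -2; q=15
e=8: not %3==0, s = (-2)-8 = -10; q=23
e=14: not %3==0, s = (-10)-14 = -24; q=37
e=1: not %3==0, s = (-24)-1 = -25; q=38
e=6: %3==0, s = (-25)*2+6 = -44; q=39
s+q = (-44)+39 = -5

-5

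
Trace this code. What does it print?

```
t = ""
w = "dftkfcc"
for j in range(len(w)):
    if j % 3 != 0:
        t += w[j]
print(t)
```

ftfc

j=0: skip
j=1: add 'f' → 'f'
j=2: add 't' → 'ft'
j=3: skip
j=4: add 'f' → 'ftf'
j=5: add 'c' → 'ftfc'
j=6: skip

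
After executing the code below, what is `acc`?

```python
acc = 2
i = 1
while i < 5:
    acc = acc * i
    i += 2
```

6

i=1: acc = 2*1 = 2
i=3: acc = 2*3 = 6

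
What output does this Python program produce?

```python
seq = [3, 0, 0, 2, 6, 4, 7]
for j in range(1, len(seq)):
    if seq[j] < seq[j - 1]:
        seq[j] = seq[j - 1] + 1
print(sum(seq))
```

j=1: 0<3, seq[1] = 3+1 = 4 → [3, 4, 0, 2, 6, 4, 7]
j=2: 0<4, seq[2] = 4+1 = 5 → [3, 4, 5, 2, 6, 4, 7]
j=3: 2<5, seq[3] = 5+1 = 6 → [3, 4, 5, 6, 6, 4, 7]
j=4: 6>=6, unchanged → [3, 4, 5, 6, 6, 4, 7]
j=5: 4<6, seq[5] = 6+1 = 7 → [3, 4, 5, 6, 6, 7, 7]
j=6: 7>=7, unchanged → [3, 4, 5, 6, 6, 7, 7]
sum = 38

38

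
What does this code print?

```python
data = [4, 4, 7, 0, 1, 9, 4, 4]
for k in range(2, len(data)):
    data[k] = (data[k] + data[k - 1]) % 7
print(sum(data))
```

26

k=2: data[2] = (7+4)%7 = 4 → [4, 4, 4, 0, 1, 9, 4, 4]
k=3: data[3] = (0+4)%7 = 4 → [4, 4, 4, 4, 1, 9, 4, 4]
k=4: data[4] = (1+4)%7 = 5 → [4, 4, 4, 4, 5, 9, 4, 4]
k=5: data[5] = (9+5)%7 = 0 → [4, 4, 4, 4, 5, 0, 4, 4]
k=6: data[6] = (4+0)%7 = 4 → [4, 4, 4, 4, 5, 0, 4, 4]
k=7: data[7] = (4+4)%7 = 1 → [4, 4, 4, 4, 5, 0, 4, 1]
sum = 26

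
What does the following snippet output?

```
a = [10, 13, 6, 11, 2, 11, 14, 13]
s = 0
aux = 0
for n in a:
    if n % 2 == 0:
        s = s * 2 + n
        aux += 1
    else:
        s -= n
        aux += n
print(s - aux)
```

-113

n=10: even, s = 0*2+10 = 10; aux=1
n=13: not even, s = 10-13 = -3; aux=14
n=6: even, s = (-3)*2+6 = 0; aux=15
n=11: not even, s = 0-11 = -11; aux=26
n=2: even, s = (-11)*2+2 = -20; aux=27
n=11: not even, s = (-20)-11 = -31; aux=38
n=14: even, s = (-31)*2+14 = -48; aux=39
n=13: not even, s = (-48)-13 = -61; aux=52
s-aux = (-61)-52 = -113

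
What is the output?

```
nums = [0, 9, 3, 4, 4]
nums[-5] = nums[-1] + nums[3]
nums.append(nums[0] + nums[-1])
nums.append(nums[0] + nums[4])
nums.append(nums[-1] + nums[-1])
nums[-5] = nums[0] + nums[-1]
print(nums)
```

nums[-5] = nums[-1]+nums[3] = 4+4 = 8 → [8, 9, 3, 4, 4]
append nums[0]+nums[-1] = 8+4 = 12 → [8, 9, 3, 4, 4, 12]
append nums[0]+nums[4] = 8+4 = 12 → [8, 9, 3, 4, 4, 12, 12]
append nums[-1]+nums[-1] = 12+12 = 24 → [8, 9, 3, 4, 4, 12, 12, 24]
nums[-5] = nums[0]+nums[-1] = 8+24 = 32 → [8, 9, 3, 32, 4, 12, 12, 24]

[8, 9, 3, 32, 4, 12, 12, 24]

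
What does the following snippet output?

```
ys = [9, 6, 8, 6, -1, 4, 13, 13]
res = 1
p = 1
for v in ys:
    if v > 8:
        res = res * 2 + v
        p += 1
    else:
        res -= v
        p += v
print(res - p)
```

v=9: >8, res = 1*2+9 = 11; p=2
v=6: not >8, res = 11-6 = 5; p=8
v=8: not >8, res = 5-8 = -3; p=16
v=6: not >8, res = (-3)-6 = -9; p=22
v=-1: not >8, res = (-9)-(-1) = -8; p=21
v=4: not >8, res = (-8)-4 = -12; p=25
v=13: >8, res = (-12)*2+13 = -11; p=26
v=13: >8, res = (-11)*2+13 = -9; p=27
res-p = (-9)-27 = -36

-36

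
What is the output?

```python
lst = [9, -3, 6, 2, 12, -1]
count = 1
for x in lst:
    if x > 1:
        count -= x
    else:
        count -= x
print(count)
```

x=9: >1, count = 1-9 = -8
x=-3: not >1, count = (-8)-(-3) = -5
x=6: >1, count = (-5)-6 = -11
x=2: >1, count = (-11)-2 = -13
x=12: >1, count = (-13)-12 = -25
x=-1: not >1, count = (-25)-(-1) = -24

-24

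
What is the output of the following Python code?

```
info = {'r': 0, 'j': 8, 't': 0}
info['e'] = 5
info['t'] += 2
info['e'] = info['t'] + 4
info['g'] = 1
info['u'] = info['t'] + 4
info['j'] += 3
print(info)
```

info['e'] = 5 → {'r': 0, 'j': 8, 't': 0, 'e': 5}
info['t'] = 0+2 = 2 → {'r': 0, 'j': 8, 't': 2, 'e': 5}
info['e'] = info['t']+4 = 6 → {'r': 0, 'j': 8, 't': 2, 'e': 6}
info['g'] = 1 → {'r': 0, 'j': 8, 't': 2, 'e': 6, 'g': 1}
info['u'] = info['t']+4 = 6 → {'r': 0, 'j': 8, 't': 2, 'e': 6, 'g': 1, 'u': 6}
info['j'] = 8+3 = 11 → {'r': 0, 'j': 11, 't': 2, 'e': 6, 'g': 1, 'u': 6}

{'r': 0, 'j': 11, 't': 2, 'e': 6, 'g': 1, 'u': 6}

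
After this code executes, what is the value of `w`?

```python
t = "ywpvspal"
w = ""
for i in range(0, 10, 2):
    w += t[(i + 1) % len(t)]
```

'wvplw'

i=0: add t[1]='w' → 'w'
i=2: add t[3]='v' → 'wv'
i=4: add t[5]='p' → 'wvp'
i=6: add t[7]='l' → 'wvpl'
i=8: add t[1]='w' → 'wvplw'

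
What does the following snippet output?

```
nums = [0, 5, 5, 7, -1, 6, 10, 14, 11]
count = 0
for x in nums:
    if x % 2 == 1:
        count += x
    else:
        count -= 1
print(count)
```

x=0: not odd, count = 0-1 = -1
x=5: odd, count = (-1)+5 = 4
x=5: odd, count = 4+5 = 9
x=7: odd, count = 9+7 = 16
x=-1: odd, count = 16+(-1) = 15
x=6: not odd, count = 15-1 = 14
x=10: not odd, count = 14-1 = 13
x=14: not odd, count = 13-1 = 12
x=11: odd, count = 12+11 = 23

23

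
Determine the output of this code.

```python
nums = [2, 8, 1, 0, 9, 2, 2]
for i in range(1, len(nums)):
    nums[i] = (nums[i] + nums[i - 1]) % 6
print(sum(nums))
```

i=1: nums[1] = (8+2)%6 = 4 → [2, 4, 1, 0, 9, 2, 2]
i=2: nums[2] = (1+4)%6 = 5 → [2, 4, 5, 0, 9, 2, 2]
i=3: nums[3] = (0+5)%6 = 5 → [2, 4, 5, 5, 9, 2, 2]
i=4: nums[4] = (9+5)%6 = 2 → [2, 4, 5, 5, 2, 2, 2]
i=5: nums[5] = (2+2)%6 = 4 → [2, 4, 5, 5, 2, 4, 2]
i=6: nums[6] = (2+4)%6 = 0 → [2, 4, 5, 5, 2, 4, 0]
sum = 22

22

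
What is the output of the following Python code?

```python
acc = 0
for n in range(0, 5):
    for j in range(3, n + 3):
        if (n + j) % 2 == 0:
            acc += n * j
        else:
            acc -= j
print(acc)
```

60

n=1,j=3: even sum, acc = 0+3 = 3
n=2,j=3: odd sum, acc = 3-3 = 0
n=2,j=4: even sum, acc = 0+8 = 8
n=3,j=3: even sum, acc = 8+9 = 17
n=3,j=4: odd sum, acc = 17-4 = 13
n=3,j=5: even sum, acc = 13+15 = 28
n=4,j=3: odd sum, acc = 28-3 = 25
n=4,j=4: even sum, acc = 25+16 = 41
n=4,j=5: odd sum, acc = 41-5 = 36
n=4,j=6: even sum, acc = 36+24 = 60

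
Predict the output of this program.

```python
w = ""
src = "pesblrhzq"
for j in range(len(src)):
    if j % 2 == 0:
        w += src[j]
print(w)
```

pslhq

j=0: add 'p' → 'p'
j=1: skip
j=2: add 's' → 'ps'
j=3: skip
j=4: add 'l' → 'psl'
j=5: skip
j=6: add 'h' → 'pslh'
j=7: skip
j=8: add 'q' → 'pslhq'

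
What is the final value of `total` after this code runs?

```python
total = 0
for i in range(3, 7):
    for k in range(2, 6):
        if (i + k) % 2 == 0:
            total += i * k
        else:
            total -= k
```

i=3,k=2: odd sum, total = 0-2 = -2
i=3,k=3: even sum, total = (-2)+9 = 7
i=3,k=4: odd sum, total = 7-4 = 3
i=3,k=5: even sum, total = 3+15 = 18
i=4,k=2: even sum, total = 18+8 = 26
i=4,k=3: odd sum, total = 26-3 = 23
i=4,k=4: even sum, total = 23+16 = 39
i=4,k=5: odd sum, total = 39-5 = 34
i=5,k=2: odd sum, total = 34-2 = 32
i=5,k=3: even sum, total = 32+15 = 47
i=5,k=4: odd sum, total = 47-4 = 43
i=5,k=5: even sum, total = 43+25 = 68
i=6,k=2: even sum, total = 68+12 = 80
i=6,k=3: odd sum, total = 80-3 = 77
i=6,k=4: even sum, total = 77+24 = 101
i=6,k=5: odd sum, total = 101-5 = 96

96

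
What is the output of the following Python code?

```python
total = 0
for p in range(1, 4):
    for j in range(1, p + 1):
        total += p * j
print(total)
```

25

p=1,j=1: total = 0+1 = 1
p=2,j=1: total = 1+2 = 3
p=2,j=2: total = 3+4 = 7
p=3,j=1: total = 7+3 = 10
p=3,j=2: total = 10+6 = 16
p=3,j=3: total = 16+9 = 25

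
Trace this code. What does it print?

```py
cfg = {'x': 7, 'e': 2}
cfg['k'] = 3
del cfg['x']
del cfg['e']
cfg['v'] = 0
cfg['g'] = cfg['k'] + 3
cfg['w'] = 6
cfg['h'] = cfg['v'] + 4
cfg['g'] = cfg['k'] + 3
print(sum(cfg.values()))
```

cfg['k'] = 3 → {'x': 7, 'e': 2, 'k': 3}
del 'x' → {'e': 2, 'k': 3}
del 'e' → {'k': 3}
cfg['v'] = 0 → {'k': 3, 'v': 0}
cfg['g'] = cfg['k']+3 = 6 → {'k': 3, 'v': 0, 'g': 6}
cfg['w'] = 6 → {'k': 3, 'v': 0, 'g': 6, 'w': 6}
cfg['h'] = cfg['v']+4 = 4 → {'k': 3, 'v': 0, 'g': 6, 'w': 6, 'h': 4}
cfg['g'] = cfg['k']+3 = 6 → {'k': 3, 'v': 0, 'g': 6, 'w': 6, 'h': 4}
sum of values = 19

19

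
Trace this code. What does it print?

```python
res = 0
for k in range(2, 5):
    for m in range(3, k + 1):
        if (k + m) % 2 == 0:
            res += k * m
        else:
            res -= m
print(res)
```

22

k=3,m=3: even sum, res = 0+9 = 9
k=4,m=3: odd sum, res = 9-3 = 6
k=4,m=4: even sum, res = 6+16 = 22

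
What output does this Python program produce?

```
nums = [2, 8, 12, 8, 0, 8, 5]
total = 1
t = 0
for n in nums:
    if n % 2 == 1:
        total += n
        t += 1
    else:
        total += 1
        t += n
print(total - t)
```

-27

n=2: not odd, total = 1+1 = 2; t=2
n=8: not odd, total = 2+1 = 3; t=10
n=12: not odd, total = 3+1 = 4; t=22
n=8: not odd, total = 4+1 = 5; t=30
n=0: not odd, total = 5+1 = 6; t=30
n=8: not odd, total = 6+1 = 7; t=38
n=5: odd, total = 7+5 = 12; t=39
total-t = 12-39 = -27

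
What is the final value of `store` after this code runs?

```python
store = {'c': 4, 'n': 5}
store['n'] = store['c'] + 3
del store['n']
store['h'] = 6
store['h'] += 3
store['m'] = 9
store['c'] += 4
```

{'c': 8, 'h': 9, 'm': 9}

store['n'] = store['c']+3 = 7 → {'c': 4, 'n': 7}
del 'n' → {'c': 4}
store['h'] = 6 → {'c': 4, 'h': 6}
store['h'] = 6+3 = 9 → {'c': 4, 'h': 9}
store['m'] = 9 → {'c': 4, 'h': 9, 'm': 9}
store['c'] = 4+4 = 8 → {'c': 8, 'h': 9, 'm': 9}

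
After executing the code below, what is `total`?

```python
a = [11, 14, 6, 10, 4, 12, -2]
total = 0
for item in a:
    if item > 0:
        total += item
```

item=11: >0, total = 0+11 = 11
item=14: >0, total = 11+14 = 25
item=6: >0, total = 25+6 = 31
item=10: >0, total = 31+10 = 41
item=4: >0, total = 41+4 = 45
item=12: >0, total = 45+12 = 57
item=-2: not >0

57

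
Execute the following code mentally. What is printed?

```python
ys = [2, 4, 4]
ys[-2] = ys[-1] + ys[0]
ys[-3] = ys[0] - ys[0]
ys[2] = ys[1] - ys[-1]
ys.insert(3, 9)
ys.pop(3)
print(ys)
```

ys[-2] = ys[-1]+ys[0] = 4+2 = 6 → [2, 6, 4]
ys[-3] = ys[0]-ys[0] = 2-2 = 0 → [0, 6, 4]
ys[2] = ys[1]-ys[-1] = 6-4 = 2 → [0, 6, 2]
insert 9 at 3 → [0, 6, 2, 9]
pop(3) removes 9 → [0, 6, 2]

[0, 6, 2]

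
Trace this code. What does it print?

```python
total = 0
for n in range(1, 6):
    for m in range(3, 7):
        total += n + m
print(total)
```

n=1,m=3: total = 0+4 = 4
n=1,m=4: total = 4+5 = 9
n=1,m=5: total = 9+6 = 15
n=1,m=6: total = 15+7 = 22
n=2,m=3: total = 22+5 = 27
n=2,m=4: total = 27+6 = 33
n=2,m=5: total = 33+7 = 40
n=2,m=6: total = 40+8 = 48
n=3,m=3: total = 48+6 = 54
n=3,m=4: total = 54+7 = 61
n=3,m=5: total = 61+8 = 69
n=3,m=6: total = 69+9 = 78
n=4,m=3: total = 78+7 = 85
n=4,m=4: total = 85+8 = 93
n=4,m=5: total = 93+9 = 102
n=4,m=6: total = 102+10 = 112
n=5,m=3: total = 112+8 = 120
n=5,m=4: total = 120+9 = 129
n=5,m=5: total = 129+10 = 139
n=5,m=6: total = 139+11 = 150

150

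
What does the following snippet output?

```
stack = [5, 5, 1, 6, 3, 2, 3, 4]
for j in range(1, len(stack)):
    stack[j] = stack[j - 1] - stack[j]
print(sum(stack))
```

-59

j=1: stack[1] = 5-5 = 0 → [5, 0, 1, 6, 3, 2, 3, 4]
j=2: stack[2] = 0-1 = -1 → [5, 0, -1, 6, 3, 2, 3, 4]
j=3: stack[3] = (-1)-6 = -7 → [5, 0, -1, -7, 3, 2, 3, 4]
j=4: stack[4] = (-7)-3 = -10 → [5, 0, -1, -7, -10, 2, 3, 4]
j=5: stack[5] = (-10)-2 = -12 → [5, 0, -1, -7, -10, -12, 3, 4]
j=6: stack[6] = (-12)-3 = -15 → [5, 0, -1, -7, -10, -12, -15, 4]
j=7: stack[7] = (-15)-4 = -19 → [5, 0, -1, -7, -10, -12, -15, -19]
sum = -59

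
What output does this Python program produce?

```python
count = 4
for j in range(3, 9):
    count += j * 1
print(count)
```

37

j=3: count = 4+3*1 = 7
j=4: count = 7+4*1 = 11
j=5: count = 11+5*1 = 16
j=6: count = 16+6*1 = 22
j=7: count = 22+7*1 = 29
j=8: count = 29+8*1 = 37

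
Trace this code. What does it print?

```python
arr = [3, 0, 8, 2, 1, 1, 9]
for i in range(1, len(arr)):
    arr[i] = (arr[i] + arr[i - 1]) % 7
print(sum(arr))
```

20

i=1: arr[1] = (0+3)%7 = 3 → [3, 3, 8, 2, 1, 1, 9]
i=2: arr[2] = (8+3)%7 = 4 → [3, 3, 4, 2, 1, 1, 9]
i=3: arr[3] = (2+4)%7 = 6 → [3, 3, 4, 6, 1, 1, 9]
i=4: arr[4] = (1+6)%7 = 0 → [3, 3, 4, 6, 0, 1, 9]
i=5: arr[5] = (1+0)%7 = 1 → [3, 3, 4, 6, 0, 1, 9]
i=6: arr[6] = (9+1)%7 = 3 → [3, 3, 4, 6, 0, 1, 3]
sum = 20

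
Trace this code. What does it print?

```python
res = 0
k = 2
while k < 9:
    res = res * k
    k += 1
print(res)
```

k=2: res = 0*2 = 0
k=3: res = 0*3 = 0
k=4: res = 0*4 = 0
k=5: res = 0*5 = 0
k=6: res = 0*6 = 0
k=7: res = 0*7 = 0
k=8: res = 0*8 = 0

0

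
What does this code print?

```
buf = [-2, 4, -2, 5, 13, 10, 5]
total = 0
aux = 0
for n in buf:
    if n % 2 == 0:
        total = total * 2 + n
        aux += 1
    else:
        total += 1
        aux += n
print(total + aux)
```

n=-2: even, total = 0*2+(-2) = -2; aux=1
n=4: even, total = (-2)*2+4 = 0; aux=2
n=-2: even, total = 0*2+(-2) = -2; aux=3
n=5: not even, total = (-2)+1 = -1; aux=8
n=13: not even, total = (-1)+1 = 0; aux=21
n=10: even, total = 0*2+10 = 10; aux=22
n=5: not even, total = 10+1 = 11; aux=27
total+aux = 11+27 = 38

38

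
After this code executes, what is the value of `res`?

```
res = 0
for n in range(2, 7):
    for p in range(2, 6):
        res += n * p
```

280

n=2,p=2: res = 0+4 = 4
n=2,p=3: res = 4+6 = 10
n=2,p=4: res = 10+8 = 18
n=2,p=5: res = 18+10 = 28
n=3,p=2: res = 28+6 = 34
n=3,p=3: res = 34+9 = 43
n=3,p=4: res = 43+12 = 55
n=3,p=5: res = 55+15 = 70
n=4,p=2: res = 70+8 = 78
n=4,p=3: res = 78+12 = 90
n=4,p=4: res = 90+16 = 106
n=4,p=5: res = 106+20 = 126
n=5,p=2: res = 126+10 = 136
n=5,p=3: res = 136+15 = 151
n=5,p=4: res = 151+20 = 171
n=5,p=5: res = 171+25 = 196
n=6,p=2: res = 196+12 = 208
n=6,p=3: res = 208+18 = 226
n=6,p=4: res = 226+24 = 250
n=6,p=5: res = 250+30 = 280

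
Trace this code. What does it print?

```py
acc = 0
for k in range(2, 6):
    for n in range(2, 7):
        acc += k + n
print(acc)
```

k=2,n=2: acc = 0+4 = 4
k=2,n=3: acc = 4+5 = 9
k=2,n=4: acc = 9+6 = 15
k=2,n=5: acc = 15+7 = 22
k=2,n=6: acc = 22+8 = 30
k=3,n=2: acc = 30+5 = 35
k=3,n=3: acc = 35+6 = 41
k=3,n=4: acc = 41+7 = 48
k=3,n=5: acc = 48+8 = 56
k=3,n=6: acc = 56+9 = 65
k=4,n=2: acc = 65+6 = 71
k=4,n=3: acc = 71+7 = 78
k=4,n=4: acc = 78+8 = 86
k=4,n=5: acc = 86+9 = 95
k=4,n=6: acc = 95+10 = 105
k=5,n=2: acc = 105+7 = 112
k=5,n=3: acc = 112+8 = 120
k=5,n=4: acc = 120+9 = 129
k=5,n=5: acc = 129+10 = 139
k=5,n=6: acc = 139+11 = 150

150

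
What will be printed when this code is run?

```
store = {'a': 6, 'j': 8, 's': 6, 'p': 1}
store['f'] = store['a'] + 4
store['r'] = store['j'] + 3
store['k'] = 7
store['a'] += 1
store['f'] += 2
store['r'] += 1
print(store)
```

store['f'] = store['a']+4 = 10 → {'a': 6, 'j': 8, 's': 6, 'p': 1, 'f': 10}
store['r'] = store['j']+3 = 11 → {'a': 6, 'j': 8, 's': 6, 'p': 1, 'f': 10, 'r': 11}
store['k'] = 7 → {'a': 6, 'j': 8, 's': 6, 'p': 1, 'f': 10, 'r': 11, 'k': 7}
store['a'] = 6+1 = 7 → {'a': 7, 'j': 8, 's': 6, 'p': 1, 'f': 10, 'r': 11, 'k': 7}
store['f'] = 10+2 = 12 → {'a': 7, 'j': 8, 's': 6, 'p': 1, 'f': 12, 'r': 11, 'k': 7}
store['r'] = 11+1 = 12 → {'a': 7, 'j': 8, 's': 6, 'p': 1, 'f': 12, 'r': 12, 'k': 7}

{'a': 7, 'j': 8, 's': 6, 'p': 1, 'f': 12, 'r': 12, 'k': 7}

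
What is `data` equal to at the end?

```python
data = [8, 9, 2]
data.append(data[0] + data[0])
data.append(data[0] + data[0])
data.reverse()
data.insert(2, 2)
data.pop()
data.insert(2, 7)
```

[16, 16, 7, 2, 2, 9]

append data[0]+data[0] = 8+8 = 16 → [8, 9, 2, 16]
append data[0]+data[0] = 8+8 = 16 → [8, 9, 2, 16, 16]
reverse → [16, 16, 2, 9, 8]
insert 2 at 2 → [16, 16, 2, 2, 9, 8]
pop() removes 8 → [16, 16, 2, 2, 9]
insert 7 at 2 → [16, 16, 7, 2, 2, 9]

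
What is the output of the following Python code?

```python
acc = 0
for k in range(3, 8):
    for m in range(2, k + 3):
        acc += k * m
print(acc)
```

775

k=3,m=2: acc = 0+6 = 6
k=3,m=3: acc = 6+9 = 15
k=3,m=4: acc = 15+12 = 27
k=3,m=5: acc = 27+15 = 42
k=4,m=2: acc = 42+8 = 50
k=4,m=3: acc = 50+12 = 62
k=4,m=4: acc = 62+16 = 78
k=4,m=5: acc = 78+20 = 98
k=4,m=6: acc = 98+24 = 122
k=5,m=2: acc = 122+10 = 132
k=5,m=3: acc = 132+15 = 147
k=5,m=4: acc = 147+20 = 167
k=5,m=5: acc = 167+25 = 192
k=5,m=6: acc = 192+30 = 222
k=5,m=7: acc = 222+35 = 257
k=6,m=2: acc = 257+12 = 269
k=6,m=3: acc = 269+18 = 287
k=6,m=4: acc = 287+24 = 311
k=6,m=5: acc = 311+30 = 341
k=6,m=6: acc = 341+36 = 377
k=6,m=7: acc = 377+42 = 419
k=6,m=8: acc = 419+48 = 467
k=7,m=2: acc = 467+14 = 481
k=7,m=3: acc = 481+21 = 502
k=7,m=4: acc = 502+28 = 530
k=7,m=5: acc = 530+35 = 565
k=7,m=6: acc = 565+42 = 607
k=7,m=7: acc = 607+49 = 656
k=7,m=8: acc = 656+56 = 712
k=7,m=9: acc = 712+63 = 775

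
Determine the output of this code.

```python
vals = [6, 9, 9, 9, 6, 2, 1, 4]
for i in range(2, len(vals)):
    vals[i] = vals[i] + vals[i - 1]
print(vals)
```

i=2: vals[2] = 9+9 = 18 → [6, 9, 18, 9, 6, 2, 1, 4]
i=3: vals[3] = 9+18 = 27 → [6, 9, 18, 27, 6, 2, 1, 4]
i=4: vals[4] = 6+27 = 33 → [6, 9, 18, 27, 33, 2, 1, 4]
i=5: vals[5] = 2+33 = 35 → [6, 9, 18, 27, 33, 35, 1, 4]
i=6: vals[6] = 1+35 = 36 → [6, 9, 18, 27, 33, 35, 36, 4]
i=7: vals[7] = 4+36 = 40 → [6, 9, 18, 27, 33, 35, 36, 40]

[6, 9, 18, 27, 33, 35, 36, 40]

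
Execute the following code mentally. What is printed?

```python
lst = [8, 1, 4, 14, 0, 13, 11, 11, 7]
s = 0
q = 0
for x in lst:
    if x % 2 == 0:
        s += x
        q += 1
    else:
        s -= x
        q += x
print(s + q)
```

x=8: even, s = 0+8 = 8; q=1
x=1: not even, s = 8-1 = 7; q=2
x=4: even, s = 7+4 = 11; q=3
x=14: even, s = 11+14 = 25; q=4
x=0: even, s = 25+0 = 25; q=5
x=13: not even, s = 25-13 = 12; q=18
x=11: not even, s = 12-11 = 1; q=29
x=11: not even, s = 1-11 = -10; q=40
x=7: not even, s = (-10)-7 = -17; q=47
s+q = (-17)+47 = 30

30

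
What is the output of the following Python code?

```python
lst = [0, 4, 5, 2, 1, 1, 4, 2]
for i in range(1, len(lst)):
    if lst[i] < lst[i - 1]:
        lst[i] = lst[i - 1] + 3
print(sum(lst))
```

i=1: 4>=0, unchanged → [0, 4, 5, 2, 1, 1, 4, 2]
i=2: 5>=4, unchanged → [0, 4, 5, 2, 1, 1, 4, 2]
i=3: 2<5, lst[3] = 5+3 = 8 → [0, 4, 5, 8, 1, 1, 4, 2]
i=4: 1<8, lst[4] = 8+3 = 11 → [0, 4, 5, 8, 11, 1, 4, 2]
i=5: 1<11, lst[5] = 11+3 = 14 → [0, 4, 5, 8, 11, 14, 4, 2]
i=6: 4<14, lst[6] = 14+3 = 17 → [0, 4, 5, 8, 11, 14, 17, 2]
i=7: 2<17, lst[7] = 17+3 = 20 → [0, 4, 5, 8, 11, 14, 17, 20]
sum = 79

79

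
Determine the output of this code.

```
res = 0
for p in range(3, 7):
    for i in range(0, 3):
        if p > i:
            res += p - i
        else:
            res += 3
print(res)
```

p=3,i=0: 3>0, res = 0+3 = 3
p=3,i=1: 3>1, res = 3+2 = 5
p=3,i=2: 3>2, res = 5+1 = 6
p=4,i=0: 4>0, res = 6+4 = 10
p=4,i=1: 4>1, res = 10+3 = 13
p=4,i=2: 4>2, res = 13+2 = 15
p=5,i=0: 5>0, res = 15+5 = 20
p=5,i=1: 5>1, res = 20+4 = 24
p=5,i=2: 5>2, res = 24+3 = 27
p=6,i=0: 6>0, res = 27+6 = 33
p=6,i=1: 6>1, res = 33+5 = 38
p=6,i=2: 6>2, res = 38+4 = 42

42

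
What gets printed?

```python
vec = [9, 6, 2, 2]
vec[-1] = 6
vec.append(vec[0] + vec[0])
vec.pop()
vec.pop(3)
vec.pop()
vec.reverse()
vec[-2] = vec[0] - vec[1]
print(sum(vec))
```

6

vec[-1] = 6 → [9, 6, 2, 6]
append vec[0]+vec[0] = 9+9 = 18 → [9, 6, 2, 6, 18]
pop() removes 18 → [9, 6, 2, 6]
pop(3) removes 6 → [9, 6, 2]
pop() removes 2 → [9, 6]
reverse → [6, 9]
vec[-2] = vec[0]-vec[1] = 6-9 = -3 → [-3, 9]
sum = 6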